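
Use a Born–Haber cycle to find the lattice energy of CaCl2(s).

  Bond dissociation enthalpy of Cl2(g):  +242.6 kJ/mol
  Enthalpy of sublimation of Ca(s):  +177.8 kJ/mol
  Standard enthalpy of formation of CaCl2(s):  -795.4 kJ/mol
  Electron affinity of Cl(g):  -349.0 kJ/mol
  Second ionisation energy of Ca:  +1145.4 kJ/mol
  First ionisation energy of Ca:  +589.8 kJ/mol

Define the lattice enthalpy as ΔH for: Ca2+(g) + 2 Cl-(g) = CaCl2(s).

ΔHf° = 1·ΔHsub + 1·(ΣIE) + 1·D(Cl2) + 2·EA + U
-795.4 = 1·(+177.8) + 1·(+1735.2) + 1·(+242.6) + 2·(-349.0) + U
U = -795.4 − (+1457.6) = -2253.0 kJ/mol

U = -2253.0 kJ/mol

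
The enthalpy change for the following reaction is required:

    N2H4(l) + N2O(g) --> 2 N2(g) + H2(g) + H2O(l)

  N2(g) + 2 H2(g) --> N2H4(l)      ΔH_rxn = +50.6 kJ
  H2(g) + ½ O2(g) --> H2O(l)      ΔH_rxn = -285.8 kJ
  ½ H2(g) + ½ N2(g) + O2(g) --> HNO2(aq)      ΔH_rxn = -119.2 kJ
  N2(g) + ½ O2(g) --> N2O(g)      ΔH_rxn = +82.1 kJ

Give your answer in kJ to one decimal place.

equation 1 reversed: -50.6 kJ
equation 2 as written: -285.8 kJ
equation 3: not needed.
equation 4 reversed: -82.1 kJ
By Hess's law, ΔH_rxn = (-1)·(+50.6) + (1)·(-285.8) + (-1)·(+82.1) = -418.5 kJ

ΔH_rxn = -418.5 kJ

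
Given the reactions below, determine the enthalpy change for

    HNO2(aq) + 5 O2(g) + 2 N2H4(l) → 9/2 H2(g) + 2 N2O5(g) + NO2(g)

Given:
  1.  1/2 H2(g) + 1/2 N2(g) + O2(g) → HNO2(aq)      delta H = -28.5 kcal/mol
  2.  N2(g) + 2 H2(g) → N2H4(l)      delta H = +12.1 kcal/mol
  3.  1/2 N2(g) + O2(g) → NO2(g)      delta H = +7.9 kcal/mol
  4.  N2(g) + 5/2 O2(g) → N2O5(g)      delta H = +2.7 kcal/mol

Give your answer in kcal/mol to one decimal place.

delta H = 17.6 kcal/mol

eq. 1 reversed (reverse to put HNO2(aq) on the reactant side): +28.5 kcal/mol
eq. 2 reversed and × 2 (reverse to put N2H4(l) on the reactant side; ×2 to match 2 N2H4(l) in the target): (-2)·(+12.1) = -24.2 kcal/mol
eq. 3 as written (NO2(g) already on the product side): +7.9 kcal/mol
eq. 4 × 2 (×2 to match 2 N2O5(g) in the target): (2)·(+2.7) = +5.4 kcal/mol
delta H = (-1)·(-28.5) + (-2)·(+12.1) + (1)·(+7.9) + (2)·(+2.7) = 17.6 kcal/mol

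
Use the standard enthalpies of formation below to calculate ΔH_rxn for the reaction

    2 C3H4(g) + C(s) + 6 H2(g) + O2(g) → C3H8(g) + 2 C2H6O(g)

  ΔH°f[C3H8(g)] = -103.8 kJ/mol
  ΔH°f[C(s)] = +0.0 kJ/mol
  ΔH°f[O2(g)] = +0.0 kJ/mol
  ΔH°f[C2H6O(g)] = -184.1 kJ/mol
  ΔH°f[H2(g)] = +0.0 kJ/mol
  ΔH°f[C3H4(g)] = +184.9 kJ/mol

Products: 1·(-103.8) + 2·(-184.1) = -472.0
Reactants: 2·(+184.9) + 1·(+0.0) + 6·(+0.0) + 1·(+0.0) = +369.8
ΔH_rxn = (-472.0) − (+369.8) = -841.8 kJ/mol

ΔH_rxn = -841.8 kJ/mol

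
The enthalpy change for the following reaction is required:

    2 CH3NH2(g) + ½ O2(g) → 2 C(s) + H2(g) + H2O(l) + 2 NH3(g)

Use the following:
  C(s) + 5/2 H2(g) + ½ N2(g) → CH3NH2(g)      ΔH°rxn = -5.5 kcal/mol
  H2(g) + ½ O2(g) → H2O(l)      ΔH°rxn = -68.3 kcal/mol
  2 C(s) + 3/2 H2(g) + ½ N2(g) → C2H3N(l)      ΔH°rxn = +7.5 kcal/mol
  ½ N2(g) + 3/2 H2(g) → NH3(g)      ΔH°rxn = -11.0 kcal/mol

equation 1 reversed and × 2: (-2)·(-5.5) = +11.0 kcal/mol
equation 2 as written: -68.3 kcal/mol
equation 3: not needed.
equation 4 × 2: (2)·(-11.0) = -22.0 kcal/mol
Combining the equations, ΔH°rxn = (+11.0) + (-68.3) + (-22.0) = -79.3 kcal/mol

ΔH°rxn = -79.3 kcal/mol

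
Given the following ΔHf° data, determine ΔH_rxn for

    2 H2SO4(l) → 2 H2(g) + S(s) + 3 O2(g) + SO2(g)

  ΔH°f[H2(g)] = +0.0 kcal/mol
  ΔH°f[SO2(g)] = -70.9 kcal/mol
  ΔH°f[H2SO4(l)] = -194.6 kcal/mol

ΔH_rxn = 318.3 kcal/mol

ΔH°rxn = Σ nΔHf°(products) − Σ nΔHf°(reactants).
Products: 2·(+0.0) + 1·(+0.0) + 3·(+0.0) + 1·(-70.9) = -70.9
Reactants: 2·(-194.6) = -389.2
ΔH_rxn = (-70.9) − (-389.2) = 318.3 kcal/mol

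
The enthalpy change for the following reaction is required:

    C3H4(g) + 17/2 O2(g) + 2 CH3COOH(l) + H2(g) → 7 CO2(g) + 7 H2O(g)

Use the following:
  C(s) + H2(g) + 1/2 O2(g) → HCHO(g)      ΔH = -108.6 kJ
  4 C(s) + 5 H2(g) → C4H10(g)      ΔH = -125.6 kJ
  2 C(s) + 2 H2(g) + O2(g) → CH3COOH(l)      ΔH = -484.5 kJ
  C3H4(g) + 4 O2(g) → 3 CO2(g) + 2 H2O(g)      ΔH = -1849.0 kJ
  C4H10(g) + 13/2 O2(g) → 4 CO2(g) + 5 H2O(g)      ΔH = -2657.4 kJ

ΔH = -3663.0 kJ

equation 1: not needed.
equation 2 as written: -125.6 kJ
equation 3 reversed and × 2: (-2)·(-484.5) = +969.0 kJ
equation 4 as written: -1849.0 kJ
equation 5 as written: -2657.4 kJ
Combining the equations, ΔH = (1)·(-125.6) + (-2)·(-484.5) + (1)·(-1849.0) + (1)·(-2657.4) = -3663.0 kJ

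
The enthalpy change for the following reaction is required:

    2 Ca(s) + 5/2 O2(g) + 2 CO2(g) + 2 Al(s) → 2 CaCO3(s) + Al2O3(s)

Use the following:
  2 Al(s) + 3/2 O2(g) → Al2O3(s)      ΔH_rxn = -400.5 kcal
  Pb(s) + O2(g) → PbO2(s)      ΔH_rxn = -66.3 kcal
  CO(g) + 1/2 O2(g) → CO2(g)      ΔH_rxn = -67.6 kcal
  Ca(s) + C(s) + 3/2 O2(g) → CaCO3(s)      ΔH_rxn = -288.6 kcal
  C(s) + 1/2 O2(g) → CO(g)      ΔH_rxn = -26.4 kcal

ΔH_rxn = -789.7 kcal

equation 1 as written: -400.5 kcal
equation 2: not needed.
equation 3 reversed and × 2: (-2)·(-67.6) = +135.2 kcal
equation 4 × 2: (2)·(-288.6) = -577.2 kcal
equation 5 reversed and × 2: (-2)·(-26.4) = +52.8 kcal
ΔH_rxn = (1)·(-400.5) + (-2)·(-67.6) + (2)·(-288.6) + (-2)·(-26.4) = -789.7 kcal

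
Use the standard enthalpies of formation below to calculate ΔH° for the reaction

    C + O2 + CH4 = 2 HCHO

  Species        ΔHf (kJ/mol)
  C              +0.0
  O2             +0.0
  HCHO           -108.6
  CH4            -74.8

ΔH° = -142.4 kJ/mol

Products: 2·(-108.6) = -217.2
Reactants: 1·(+0.0) + 1·(+0.0) + 1·(-74.8) = -74.8
ΔH° = (-217.2) − (-74.8) = -142.4 kJ/mol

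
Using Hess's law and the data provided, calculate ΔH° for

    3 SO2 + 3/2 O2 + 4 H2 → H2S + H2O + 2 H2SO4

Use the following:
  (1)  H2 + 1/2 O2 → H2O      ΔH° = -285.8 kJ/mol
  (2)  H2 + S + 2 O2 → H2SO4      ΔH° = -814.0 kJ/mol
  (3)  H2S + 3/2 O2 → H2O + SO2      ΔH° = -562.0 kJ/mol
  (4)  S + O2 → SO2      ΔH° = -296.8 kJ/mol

ΔH° = -1044.0 kJ/mol

(1) × 2: (2)·(-285.8) = -571.6 kJ/mol
(2) × 2: (2)·(-814.0) = -1628.0 kJ/mol
(3) reversed: +562.0 kJ/mol
(4) reversed and × 2: (-2)·(-296.8) = +593.6 kJ/mol
By Hess's law, ΔH° = (-571.6) + (-1628.0) + (+562.0) + (+593.6) = -1044.0 kJ/mol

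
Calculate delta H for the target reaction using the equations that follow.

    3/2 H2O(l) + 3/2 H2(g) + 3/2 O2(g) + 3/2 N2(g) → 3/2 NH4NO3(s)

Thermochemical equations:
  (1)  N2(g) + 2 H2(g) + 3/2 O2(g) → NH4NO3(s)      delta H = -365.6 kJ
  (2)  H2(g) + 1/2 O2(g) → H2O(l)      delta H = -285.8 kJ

(1) × 3/2: (3/2)·(-365.6) = -548.4 kJ
(2) reversed and × 3/2: (-3/2)·(-285.8) = +428.7 kJ
delta H = (-548.4) + (+428.7) = -119.7 kJ

delta H = -119.7 kJ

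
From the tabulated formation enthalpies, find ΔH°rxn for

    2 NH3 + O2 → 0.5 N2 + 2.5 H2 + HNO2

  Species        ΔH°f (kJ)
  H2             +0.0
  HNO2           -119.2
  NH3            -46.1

Products: 1/2·(+0.0) + 5/2·(+0.0) + 1·(-119.2) = -119.2
Reactants: 2·(-46.1) + 1·(+0.0) = -92.2
ΔH°rxn = (-119.2) − (-92.2) = -27.0 kJ

ΔH°rxn = -27.0 kJ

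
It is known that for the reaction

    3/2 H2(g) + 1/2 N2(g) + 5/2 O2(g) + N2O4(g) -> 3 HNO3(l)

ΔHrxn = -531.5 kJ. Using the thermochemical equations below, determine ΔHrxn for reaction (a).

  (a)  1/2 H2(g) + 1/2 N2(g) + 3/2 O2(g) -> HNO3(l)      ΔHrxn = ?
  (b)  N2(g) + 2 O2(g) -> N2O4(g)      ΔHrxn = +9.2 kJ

(a) × 3 (×3 to match 3 HNO3(l) in the target): contributes 3·x
(b) reversed (reverse to put N2O4(g) on the reactant side): -9.2 kJ
-531.5 = (-9.2) + 3·x
x = (-531.5 − (-9.2)) / (3) = -174.1 kJ

ΔHrxn = -174.1 kJ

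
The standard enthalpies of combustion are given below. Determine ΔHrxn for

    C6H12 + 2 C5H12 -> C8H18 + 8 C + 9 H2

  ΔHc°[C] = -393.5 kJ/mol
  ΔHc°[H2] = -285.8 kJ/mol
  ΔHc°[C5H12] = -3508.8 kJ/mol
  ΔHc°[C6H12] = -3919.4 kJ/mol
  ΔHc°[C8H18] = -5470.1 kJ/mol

With combustion enthalpies, reactants minus products:
= [1·(-3919.4) + 2·(-3508.8)] − [1·(-5470.1) + 8·(-393.5) + 9·(-285.8)]
= 253.3 kJ/mol

ΔHrxn = 253.3 kJ/mol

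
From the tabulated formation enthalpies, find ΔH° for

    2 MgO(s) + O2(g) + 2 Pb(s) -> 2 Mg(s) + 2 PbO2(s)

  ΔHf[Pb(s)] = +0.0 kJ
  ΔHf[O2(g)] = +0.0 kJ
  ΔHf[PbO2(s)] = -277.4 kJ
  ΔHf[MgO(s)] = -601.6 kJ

ΔH° = 648.4 kJ

Products: 2·(+0.0) + 2·(-277.4) = -554.8
Reactants: 2·(-601.6) + 1·(+0.0) + 2·(+0.0) = -1203.2
ΔH° = (-554.8) − (-1203.2) = 648.4 kJ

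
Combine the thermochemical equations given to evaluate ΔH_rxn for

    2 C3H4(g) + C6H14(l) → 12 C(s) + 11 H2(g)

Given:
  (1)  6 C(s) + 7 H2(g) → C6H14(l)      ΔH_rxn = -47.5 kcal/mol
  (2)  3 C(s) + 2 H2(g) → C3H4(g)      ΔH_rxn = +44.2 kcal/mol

(1) reversed: +47.5 kcal/mol
(2) reversed and × 2: (-2)·(+44.2) = -88.4 kcal/mol
Combining the equations, ΔH_rxn = (+47.5) + (-88.4) = -40.9 kcal/mol

ΔH_rxn = -40.9 kcal/mol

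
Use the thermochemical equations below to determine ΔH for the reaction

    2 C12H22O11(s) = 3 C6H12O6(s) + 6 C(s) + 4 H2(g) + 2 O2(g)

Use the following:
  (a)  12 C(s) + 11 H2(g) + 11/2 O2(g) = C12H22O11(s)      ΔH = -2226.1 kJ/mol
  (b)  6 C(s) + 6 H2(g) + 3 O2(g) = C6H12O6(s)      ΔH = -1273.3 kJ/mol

ΔH = 632.3 kJ/mol

(a) reversed and × 2: (-2)·(-2226.1) = +4452.2 kJ/mol
(b) × 3: (3)·(-1273.3) = -3819.9 kJ/mol
ΔH = (-2)·(-2226.1) + (3)·(-1273.3) = 632.3 kJ/mol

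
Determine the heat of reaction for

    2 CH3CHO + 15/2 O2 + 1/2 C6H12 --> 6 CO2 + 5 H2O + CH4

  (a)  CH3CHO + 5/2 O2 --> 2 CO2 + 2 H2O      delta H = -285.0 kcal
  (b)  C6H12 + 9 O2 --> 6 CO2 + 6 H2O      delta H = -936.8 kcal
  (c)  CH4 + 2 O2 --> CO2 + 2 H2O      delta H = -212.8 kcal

delta H = -825.6 kcal

(a) × 2: (2)·(-285.0) = -570.0 kcal
(b) × 1/2: (1/2)·(-936.8) = -468.4 kcal
(c) reversed: +212.8 kcal
Since enthalpy is a state function, delta H = (-570.0) + (-468.4) + (+212.8) = -825.6 kcal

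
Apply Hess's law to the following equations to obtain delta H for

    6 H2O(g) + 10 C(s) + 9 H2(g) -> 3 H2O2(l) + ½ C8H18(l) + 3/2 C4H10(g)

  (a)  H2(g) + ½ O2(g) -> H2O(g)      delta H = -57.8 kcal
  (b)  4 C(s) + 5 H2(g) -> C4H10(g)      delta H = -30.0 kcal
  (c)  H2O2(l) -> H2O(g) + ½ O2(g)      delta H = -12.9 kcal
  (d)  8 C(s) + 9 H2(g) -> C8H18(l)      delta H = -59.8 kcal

delta H = 137.2 kcal

(a) reversed and × 3: (-3)·(-57.8) = +173.4 kcal
(b) × 3/2: (3/2)·(-30.0) = -45.0 kcal
(c) reversed and × 3: (-3)·(-12.9) = +38.7 kcal
(d) × 1/2: (1/2)·(-59.8) = -29.9 kcal
Summing the manipulated equations, delta H = (-3)·(-57.8) + (3/2)·(-30.0) + (-3)·(-12.9) + (1/2)·(-59.8) = 137.2 kcal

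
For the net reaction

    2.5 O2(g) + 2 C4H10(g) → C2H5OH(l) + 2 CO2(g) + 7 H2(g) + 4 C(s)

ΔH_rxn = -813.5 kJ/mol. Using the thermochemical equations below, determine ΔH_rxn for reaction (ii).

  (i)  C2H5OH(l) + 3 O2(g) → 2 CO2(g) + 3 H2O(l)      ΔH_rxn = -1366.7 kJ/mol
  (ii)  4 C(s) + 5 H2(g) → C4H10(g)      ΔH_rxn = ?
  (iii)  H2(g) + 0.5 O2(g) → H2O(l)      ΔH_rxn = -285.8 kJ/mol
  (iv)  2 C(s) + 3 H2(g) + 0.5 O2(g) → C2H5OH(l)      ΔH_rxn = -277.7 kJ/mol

(i) as written (CO2(g) already on the product side): -1366.7 kJ/mol
(ii) reversed and × 2 (reverse to put C4H10(g) on the reactant side; scale by 2 for the 2 C4H10(g)): contributes −2·x
(iii) reversed and × 3: (-3)·(-285.8) = +857.4 kJ/mol
(iv) × 2: (2)·(-277.7) = -555.4 kJ/mol
-813.5 = (-1366.7) + (+857.4) + (-555.4) − 2·x
x = (-813.5 − (-1064.7)) / (-2) = -125.6 kJ/mol

ΔH_rxn = -125.6 kJ/mol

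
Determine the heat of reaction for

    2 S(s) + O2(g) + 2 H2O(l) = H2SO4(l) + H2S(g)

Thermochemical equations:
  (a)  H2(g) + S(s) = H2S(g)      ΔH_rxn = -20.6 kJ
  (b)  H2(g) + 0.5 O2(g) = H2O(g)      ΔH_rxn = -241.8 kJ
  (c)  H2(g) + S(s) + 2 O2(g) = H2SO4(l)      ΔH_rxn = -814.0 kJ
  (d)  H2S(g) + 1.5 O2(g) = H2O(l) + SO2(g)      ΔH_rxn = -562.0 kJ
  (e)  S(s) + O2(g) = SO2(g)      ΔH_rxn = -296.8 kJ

ΔH_rxn = -263.0 kJ

(a) reversed: +20.6 kJ
(b): not needed.
(c) as written: -814.0 kJ
(d) reversed and × 2: (-2)·(-562.0) = +1124.0 kJ
(e) × 2: (2)·(-296.8) = -593.6 kJ
ΔH_rxn = (+20.6) + (-814.0) + (+1124.0) + (-593.6) = -263.0 kJ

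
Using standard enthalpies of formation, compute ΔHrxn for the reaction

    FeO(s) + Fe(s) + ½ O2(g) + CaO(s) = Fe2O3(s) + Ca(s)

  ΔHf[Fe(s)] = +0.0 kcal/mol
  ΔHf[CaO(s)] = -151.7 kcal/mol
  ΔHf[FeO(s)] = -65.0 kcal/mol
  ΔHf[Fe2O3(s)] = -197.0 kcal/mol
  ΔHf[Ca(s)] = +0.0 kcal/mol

ΔHrxn = 19.7 kcal/mol

ΔH°rxn = Σ nΔHf°(products) − Σ nΔHf°(reactants).
Products: 1·(-197.0) + 1·(+0.0) = -197.0
Reactants: 1·(-65.0) + 1·(+0.0) + 1/2·(+0.0) + 1·(-151.7) = -216.7
ΔHrxn = (-197.0) − (-216.7) = 19.7 kcal/mol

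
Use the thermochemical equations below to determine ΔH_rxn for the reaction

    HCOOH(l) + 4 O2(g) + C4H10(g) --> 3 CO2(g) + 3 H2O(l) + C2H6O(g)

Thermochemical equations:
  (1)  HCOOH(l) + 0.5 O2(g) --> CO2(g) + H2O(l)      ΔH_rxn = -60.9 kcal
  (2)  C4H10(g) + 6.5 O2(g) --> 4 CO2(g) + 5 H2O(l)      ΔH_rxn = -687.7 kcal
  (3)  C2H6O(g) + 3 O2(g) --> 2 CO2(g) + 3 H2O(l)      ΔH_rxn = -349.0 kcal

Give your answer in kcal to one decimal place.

ΔH_rxn = -399.6 kcal

(1) as written: -60.9 kcal
(2) as written: -687.7 kcal
(3) reversed: +349.0 kcal
ΔH_rxn = (1)·(-60.9) + (1)·(-687.7) + (-1)·(-349.0) = -399.6 kcal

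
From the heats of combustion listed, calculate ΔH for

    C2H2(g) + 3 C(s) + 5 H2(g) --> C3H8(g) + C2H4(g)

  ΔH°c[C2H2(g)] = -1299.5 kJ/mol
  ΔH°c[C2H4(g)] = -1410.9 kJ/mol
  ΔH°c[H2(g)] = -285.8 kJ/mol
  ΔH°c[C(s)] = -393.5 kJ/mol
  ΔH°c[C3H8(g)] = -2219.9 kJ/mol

Using ΔH = Σ nΔHc°(reactants) − Σ nΔHc°(products):
= [1·(-1299.5) + 3·(-393.5) + 5·(-285.8)] − [1·(-2219.9) + 1·(-1410.9)]
= -278.2 kJ/mol

ΔH = -278.2 kJ/mol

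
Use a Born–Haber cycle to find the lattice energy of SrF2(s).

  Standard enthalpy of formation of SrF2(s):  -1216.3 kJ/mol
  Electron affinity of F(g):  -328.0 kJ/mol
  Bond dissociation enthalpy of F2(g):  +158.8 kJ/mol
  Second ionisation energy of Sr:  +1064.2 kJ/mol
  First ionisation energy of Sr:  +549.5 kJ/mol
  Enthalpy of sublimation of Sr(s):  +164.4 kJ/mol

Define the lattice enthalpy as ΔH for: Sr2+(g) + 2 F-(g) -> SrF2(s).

ΔHf° = 1·ΔHsub + 1·(ΣIE) + 1·D(F2) + 2·EA + U
-1216.3 = 1·(+164.4) + 1·(+1613.7) + 1·(+158.8) + 2·(-328.0) + U
U = -1216.3 − (+1280.9) = -2497.2 kJ/mol

U = -2497.2 kJ/mol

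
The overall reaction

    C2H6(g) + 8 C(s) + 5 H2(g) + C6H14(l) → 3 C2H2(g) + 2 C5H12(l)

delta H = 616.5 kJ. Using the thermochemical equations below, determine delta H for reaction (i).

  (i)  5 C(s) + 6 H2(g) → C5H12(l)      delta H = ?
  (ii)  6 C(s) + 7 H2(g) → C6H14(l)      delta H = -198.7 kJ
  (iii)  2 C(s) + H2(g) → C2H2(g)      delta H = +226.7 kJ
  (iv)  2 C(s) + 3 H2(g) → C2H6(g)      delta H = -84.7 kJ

(i) × 2: contributes 2·x
(ii) reversed: +198.7 kJ
(iii) × 3: (3)·(+226.7) = +680.1 kJ
(iv) reversed: +84.7 kJ
+616.5 = (+198.7) + (+680.1) + (+84.7) + 2·x
x = (+616.5 − (+963.5)) / (2) = -173.5 kJ

delta H = -173.5 kJ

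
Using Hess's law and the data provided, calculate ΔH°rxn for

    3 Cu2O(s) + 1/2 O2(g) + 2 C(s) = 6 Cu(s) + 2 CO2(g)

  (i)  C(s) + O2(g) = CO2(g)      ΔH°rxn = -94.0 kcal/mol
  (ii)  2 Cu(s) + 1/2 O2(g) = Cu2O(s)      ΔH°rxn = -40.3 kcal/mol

ΔH°rxn = -67.1 kcal/mol

(i) × 2: (2)·(-94.0) = -188.0 kcal/mol
(ii) reversed and × 3: (-3)·(-40.3) = +120.9 kcal/mol
ΔH°rxn = (-188.0) + (+120.9) = -67.1 kcal/mol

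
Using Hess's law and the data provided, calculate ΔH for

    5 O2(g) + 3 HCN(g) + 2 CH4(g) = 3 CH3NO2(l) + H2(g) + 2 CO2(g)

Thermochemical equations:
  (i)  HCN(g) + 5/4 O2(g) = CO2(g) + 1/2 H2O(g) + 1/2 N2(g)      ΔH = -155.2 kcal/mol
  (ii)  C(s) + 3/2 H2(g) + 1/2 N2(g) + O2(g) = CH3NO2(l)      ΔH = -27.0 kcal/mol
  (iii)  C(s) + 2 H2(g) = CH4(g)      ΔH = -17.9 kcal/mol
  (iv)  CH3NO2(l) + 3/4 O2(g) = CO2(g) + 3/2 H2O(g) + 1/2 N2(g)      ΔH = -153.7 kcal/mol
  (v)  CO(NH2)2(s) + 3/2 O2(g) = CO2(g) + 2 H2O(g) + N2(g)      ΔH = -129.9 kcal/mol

(i) × 3 (scale by 3 for the 3 HCN(g)): (3)·(-155.2) = -465.6 kcal/mol
(ii) × 2: (2)·(-27.0) = -54.0 kcal/mol
(iii) reversed and × 2 (CH4(g) must end up as a reactant; scale by 2 for the 2 CH4(g)): (-2)·(-17.9) = +35.8 kcal/mol
(iv) reversed: +153.7 kcal/mol
(v): not needed (CO(NH2)2(s) appears nowhere else).
By Hess's law, ΔH = (-465.6) + (-54.0) + (+35.8) + (+153.7) = -330.1 kcal/mol

ΔH = -330.1 kcal/mol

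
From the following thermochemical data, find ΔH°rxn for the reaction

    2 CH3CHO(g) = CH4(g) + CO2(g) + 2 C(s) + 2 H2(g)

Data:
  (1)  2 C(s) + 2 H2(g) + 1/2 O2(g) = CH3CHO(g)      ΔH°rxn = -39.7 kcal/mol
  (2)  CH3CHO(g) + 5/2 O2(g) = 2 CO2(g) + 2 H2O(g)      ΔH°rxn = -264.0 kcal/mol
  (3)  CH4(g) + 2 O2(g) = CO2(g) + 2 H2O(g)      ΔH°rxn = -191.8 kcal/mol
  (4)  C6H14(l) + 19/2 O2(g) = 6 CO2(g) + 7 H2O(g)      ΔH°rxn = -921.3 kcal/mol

(1) reversed (reverse to put C(s) on the product side): +39.7 kcal/mol
(2) as written: -264.0 kcal/mol
(3) reversed (reverse to put CH4(g) on the product side): +191.8 kcal/mol
(4): not needed (C6H14(l) appears nowhere else).
By Hess's law, ΔH°rxn = (+39.7) + (-264.0) + (+191.8) = -32.5 kcal/mol

ΔH°rxn = -32.5 kcal/mol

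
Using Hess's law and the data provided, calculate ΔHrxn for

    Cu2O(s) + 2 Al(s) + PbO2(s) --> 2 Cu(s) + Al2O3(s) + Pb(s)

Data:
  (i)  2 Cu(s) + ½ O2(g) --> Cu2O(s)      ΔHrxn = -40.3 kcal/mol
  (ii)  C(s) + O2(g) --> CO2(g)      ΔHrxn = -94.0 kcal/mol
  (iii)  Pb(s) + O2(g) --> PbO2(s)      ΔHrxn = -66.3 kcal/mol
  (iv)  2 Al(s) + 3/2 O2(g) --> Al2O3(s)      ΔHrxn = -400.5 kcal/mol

(i) reversed (reverse to put Cu2O(s) on the reactant side): +40.3 kcal/mol
(ii): not needed (CO2(g) appears nowhere else).
(iii) reversed (PbO2(s) must end up as a reactant): +66.3 kcal/mol
(iv) as written (Al2O3(s) already on the product side): -400.5 kcal/mol
ΔHrxn = (+40.3) + (+66.3) + (-400.5) = -293.9 kcal/mol

ΔHrxn = -293.9 kcal/mol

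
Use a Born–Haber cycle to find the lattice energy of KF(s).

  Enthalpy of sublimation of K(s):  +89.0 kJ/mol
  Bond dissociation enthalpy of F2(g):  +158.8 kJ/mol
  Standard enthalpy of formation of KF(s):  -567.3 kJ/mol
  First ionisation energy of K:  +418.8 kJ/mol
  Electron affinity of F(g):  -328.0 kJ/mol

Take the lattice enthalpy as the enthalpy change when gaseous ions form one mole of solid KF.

ΔHf° = 1·ΔHsub + 1·(ΣIE) + 1/2·D(F2) + 1·EA + U
-567.3 = 1·(+89.0) + 1·(+418.8) + 1/2·(+158.8) + 1·(-328.0) + U
U = -567.3 − (+259.2) = -826.5 kJ/mol

U = -826.5 kJ/mol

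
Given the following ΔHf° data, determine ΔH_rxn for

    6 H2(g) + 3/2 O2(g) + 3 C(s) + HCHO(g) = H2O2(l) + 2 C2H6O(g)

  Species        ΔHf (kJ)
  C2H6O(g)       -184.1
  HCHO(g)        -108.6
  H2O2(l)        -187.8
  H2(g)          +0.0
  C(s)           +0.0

ΔH°rxn = Σ nΔHf°(products) − Σ nΔHf°(reactants).
Products: 1·(-187.8) + 2·(-184.1) = -556.0
Reactants: 6·(+0.0) + 3/2·(+0.0) + 3·(+0.0) + 1·(-108.6) = -108.6
ΔH_rxn = (-556.0) − (-108.6) = -447.4 kJ

ΔH_rxn = -447.4 kJ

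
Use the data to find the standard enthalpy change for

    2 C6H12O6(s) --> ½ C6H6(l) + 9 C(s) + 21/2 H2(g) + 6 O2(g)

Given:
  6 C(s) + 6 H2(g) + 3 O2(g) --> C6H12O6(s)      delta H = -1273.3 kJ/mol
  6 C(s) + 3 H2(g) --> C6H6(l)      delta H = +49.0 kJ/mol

delta H = 2571.1 kJ/mol

equation 1 reversed and × 2 (reverse to put C6H12O6(s) on the reactant side; scale by 2 for the 2 C6H12O6(s)): (-2)·(-1273.3) = +2546.6 kJ/mol
equation 2 × 1/2 (×1/2 to match 1/2 C6H6(l) in the target): (1/2)·(+49.0) = +24.5 kJ/mol
By Hess's law, delta H = (+2546.6) + (+24.5) = 2571.1 kJ/mol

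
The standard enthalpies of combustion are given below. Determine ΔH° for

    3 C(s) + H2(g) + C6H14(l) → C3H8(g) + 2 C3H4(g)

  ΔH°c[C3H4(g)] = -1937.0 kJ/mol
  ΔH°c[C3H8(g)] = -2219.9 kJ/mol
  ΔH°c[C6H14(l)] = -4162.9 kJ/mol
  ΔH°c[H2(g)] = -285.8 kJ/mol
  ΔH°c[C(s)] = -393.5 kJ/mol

Using ΔH = Σ nΔHc°(reactants) − Σ nΔHc°(products):
= [3·(-393.5) + 1·(-285.8) + 1·(-4162.9)] − [1·(-2219.9) + 2·(-1937.0)]
= 464.7 kJ/mol

ΔH° = 464.7 kJ/mol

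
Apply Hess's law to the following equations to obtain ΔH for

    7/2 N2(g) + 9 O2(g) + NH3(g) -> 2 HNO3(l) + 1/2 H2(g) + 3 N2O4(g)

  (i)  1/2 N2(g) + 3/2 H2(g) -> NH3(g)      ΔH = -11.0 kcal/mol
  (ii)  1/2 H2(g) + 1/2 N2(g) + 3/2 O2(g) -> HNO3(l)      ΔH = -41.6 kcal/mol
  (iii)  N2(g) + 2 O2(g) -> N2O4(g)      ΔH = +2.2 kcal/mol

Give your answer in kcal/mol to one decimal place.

(i) reversed: +11.0 kcal/mol
(ii) × 2: (2)·(-41.6) = -83.2 kcal/mol
(iii) × 3: (3)·(+2.2) = +6.6 kcal/mol
Summing the manipulated equations, ΔH = (+11.0) + (-83.2) + (+6.6) = -65.6 kcal/mol

ΔH = -65.6 kcal/mol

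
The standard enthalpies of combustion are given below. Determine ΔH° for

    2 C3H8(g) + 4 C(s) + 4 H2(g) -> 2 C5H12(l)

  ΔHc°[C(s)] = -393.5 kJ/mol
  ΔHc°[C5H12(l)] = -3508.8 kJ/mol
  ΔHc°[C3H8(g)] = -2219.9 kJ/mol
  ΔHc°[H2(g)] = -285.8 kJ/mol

ΔH° = -139.4 kJ/mol

With combustion enthalpies, reactants minus products:
= [2·(-2219.9) + 4·(-393.5) + 4·(-285.8)] − [2·(-3508.8)]
= -139.4 kJ/mol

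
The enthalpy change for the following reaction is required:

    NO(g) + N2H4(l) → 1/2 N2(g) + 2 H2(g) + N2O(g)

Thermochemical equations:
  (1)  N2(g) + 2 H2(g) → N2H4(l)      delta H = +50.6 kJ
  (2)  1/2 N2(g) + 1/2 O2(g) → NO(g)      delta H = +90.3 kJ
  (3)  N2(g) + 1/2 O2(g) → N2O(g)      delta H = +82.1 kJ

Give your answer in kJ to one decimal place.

delta H = -58.8 kJ

(1) reversed: -50.6 kJ
(2) reversed: -90.3 kJ
(3) as written: +82.1 kJ
delta H = (-1)·(+50.6) + (-1)·(+90.3) + (1)·(+82.1) = -58.8 kJ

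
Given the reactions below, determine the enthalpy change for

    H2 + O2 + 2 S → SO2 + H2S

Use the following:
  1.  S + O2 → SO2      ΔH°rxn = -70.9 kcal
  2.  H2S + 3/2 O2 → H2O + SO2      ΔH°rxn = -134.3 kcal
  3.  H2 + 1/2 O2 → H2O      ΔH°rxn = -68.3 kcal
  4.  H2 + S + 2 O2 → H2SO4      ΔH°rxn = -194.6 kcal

ΔH°rxn = -75.8 kcal

eq. 1 × 2: (2)·(-70.9) = -141.8 kcal
eq. 2 reversed: +134.3 kcal
eq. 3 as written: -68.3 kcal
eq. 4: not needed.
ΔH°rxn = (-141.8) + (+134.3) + (-68.3) = -75.8 kcal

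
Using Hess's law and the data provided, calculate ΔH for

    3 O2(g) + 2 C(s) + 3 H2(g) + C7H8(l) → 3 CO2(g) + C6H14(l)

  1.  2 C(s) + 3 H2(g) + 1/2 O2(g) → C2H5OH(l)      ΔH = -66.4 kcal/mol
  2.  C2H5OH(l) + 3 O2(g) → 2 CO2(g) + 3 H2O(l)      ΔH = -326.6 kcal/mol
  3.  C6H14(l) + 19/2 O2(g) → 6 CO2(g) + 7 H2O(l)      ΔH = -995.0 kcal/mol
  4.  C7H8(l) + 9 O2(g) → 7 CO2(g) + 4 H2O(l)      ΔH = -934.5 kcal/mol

ΔH = -332.5 kcal/mol

eq. 1 as written (C(s) already on the reactant side): -66.4 kcal/mol
eq. 2 as written: -326.6 kcal/mol
eq. 3 reversed (reverse to put C6H14(l) on the product side): +995.0 kcal/mol
eq. 4 as written (C7H8(l) already on the reactant side): -934.5 kcal/mol
ΔH = (1)·(-66.4) + (1)·(-326.6) + (-1)·(-995.0) + (1)·(-934.5) = -332.5 kcal/mol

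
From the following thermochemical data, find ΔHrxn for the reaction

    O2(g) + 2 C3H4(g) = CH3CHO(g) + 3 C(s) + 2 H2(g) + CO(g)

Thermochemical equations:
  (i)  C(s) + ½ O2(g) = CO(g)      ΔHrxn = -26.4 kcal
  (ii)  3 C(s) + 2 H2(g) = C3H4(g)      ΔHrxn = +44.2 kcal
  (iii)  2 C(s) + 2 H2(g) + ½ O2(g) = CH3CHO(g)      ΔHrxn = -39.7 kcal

(i) as written (CO(g) already on the product side): -26.4 kcal
(ii) reversed and × 2 (C3H4(g) must end up as a reactant; scale by 2 for the 2 C3H4(g)): (-2)·(+44.2) = -88.4 kcal
(iii) as written (CH3CHO(g) already on the product side): -39.7 kcal
Since enthalpy is a state function, ΔHrxn = (-26.4) + (-88.4) + (-39.7) = -154.5 kcal

ΔHrxn = -154.5 kcal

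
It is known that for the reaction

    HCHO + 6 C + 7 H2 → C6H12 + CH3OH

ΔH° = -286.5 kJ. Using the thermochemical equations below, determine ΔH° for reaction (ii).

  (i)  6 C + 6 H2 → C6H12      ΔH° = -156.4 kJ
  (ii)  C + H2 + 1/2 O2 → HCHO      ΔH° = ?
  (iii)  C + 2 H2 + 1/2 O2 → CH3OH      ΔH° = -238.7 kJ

ΔH° = -108.6 kJ

(i) as written (C6H12 already on the product side): -156.4 kJ
(ii) reversed (reverse to put HCHO on the reactant side): contributes −x
(iii) as written (CH3OH already on the product side): -238.7 kJ
-286.5 = (-156.4) + (-238.7) − x
x = (-286.5 − (-395.1)) / (-1) = -108.6 kJ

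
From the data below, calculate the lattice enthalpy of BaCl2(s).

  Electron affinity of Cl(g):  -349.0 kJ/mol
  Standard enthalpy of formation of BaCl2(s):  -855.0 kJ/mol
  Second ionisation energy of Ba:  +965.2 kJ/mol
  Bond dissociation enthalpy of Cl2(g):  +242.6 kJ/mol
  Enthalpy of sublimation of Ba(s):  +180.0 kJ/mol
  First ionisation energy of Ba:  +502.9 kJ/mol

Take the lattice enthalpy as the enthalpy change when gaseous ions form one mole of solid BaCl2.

U = -2047.7 kJ/mol

ΔHf° = 1·ΔHsub + 1·(ΣIE) + 1·D(Cl2) + 2·EA + U
-855.0 = 1·(+180.0) + 1·(+1468.1) + 1·(+242.6) + 2·(-349.0) + U
U = -855.0 − (+1192.7) = -2047.7 kJ/mol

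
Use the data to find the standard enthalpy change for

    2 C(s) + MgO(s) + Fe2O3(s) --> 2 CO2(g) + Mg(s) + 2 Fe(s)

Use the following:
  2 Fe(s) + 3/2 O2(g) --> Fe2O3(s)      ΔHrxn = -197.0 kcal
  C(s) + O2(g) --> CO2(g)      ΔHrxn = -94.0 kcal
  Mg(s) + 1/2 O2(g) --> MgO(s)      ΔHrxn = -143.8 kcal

equation 1 reversed (reverse to put Fe2O3(s) on the reactant side): +197.0 kcal
equation 2 × 2 (scale by 2 for the 2 CO2(g)): (2)·(-94.0) = -188.0 kcal
equation 3 reversed (reverse to put MgO(s) on the reactant side): +143.8 kcal
ΔHrxn = (+197.0) + (-188.0) + (+143.8) = 152.8 kcal

ΔHrxn = 152.8 kcal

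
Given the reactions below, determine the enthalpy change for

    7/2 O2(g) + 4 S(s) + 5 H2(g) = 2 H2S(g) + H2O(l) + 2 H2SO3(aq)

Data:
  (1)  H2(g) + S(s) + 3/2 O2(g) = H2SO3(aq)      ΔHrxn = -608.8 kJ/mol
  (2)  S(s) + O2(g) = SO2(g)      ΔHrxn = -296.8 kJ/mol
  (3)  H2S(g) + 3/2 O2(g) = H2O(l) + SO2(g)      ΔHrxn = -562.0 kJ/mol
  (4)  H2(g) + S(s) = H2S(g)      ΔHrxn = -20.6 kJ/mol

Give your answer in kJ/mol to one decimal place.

ΔHrxn = -1544.6 kJ/mol

(1) × 2: (2)·(-608.8) = -1217.6 kJ/mol
(2) reversed: +296.8 kJ/mol
(3) as written: -562.0 kJ/mol
(4) × 3: (3)·(-20.6) = -61.8 kJ/mol
Since enthalpy is a state function, ΔHrxn = (-1217.6) + (+296.8) + (-562.0) + (-61.8) = -1544.6 kJ/mol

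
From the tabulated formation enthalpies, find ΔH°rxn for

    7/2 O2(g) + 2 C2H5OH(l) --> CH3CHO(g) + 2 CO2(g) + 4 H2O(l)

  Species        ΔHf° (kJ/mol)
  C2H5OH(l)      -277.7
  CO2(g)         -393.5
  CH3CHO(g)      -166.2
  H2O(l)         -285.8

ΔH°rxn = -1541.0 kJ/mol

Products: 1·(-166.2) + 2·(-393.5) + 4·(-285.8) = -2096.4
Reactants: 7/2·(+0.0) + 2·(-277.7) = -555.4
ΔH°rxn = (-2096.4) − (-555.4) = -1541.0 kJ/mol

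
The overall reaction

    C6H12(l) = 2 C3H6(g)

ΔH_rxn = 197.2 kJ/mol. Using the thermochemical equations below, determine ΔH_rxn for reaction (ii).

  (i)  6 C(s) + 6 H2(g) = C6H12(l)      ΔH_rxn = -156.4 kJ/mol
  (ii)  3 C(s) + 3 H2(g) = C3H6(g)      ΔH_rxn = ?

ΔH_rxn = 20.4 kJ/mol

(i) reversed: +156.4 kJ/mol
(ii) × 2: contributes 2·x
+197.2 = (+156.4) + 2·x
x = (+197.2 − (+156.4)) / (2) = 20.4 kJ/mol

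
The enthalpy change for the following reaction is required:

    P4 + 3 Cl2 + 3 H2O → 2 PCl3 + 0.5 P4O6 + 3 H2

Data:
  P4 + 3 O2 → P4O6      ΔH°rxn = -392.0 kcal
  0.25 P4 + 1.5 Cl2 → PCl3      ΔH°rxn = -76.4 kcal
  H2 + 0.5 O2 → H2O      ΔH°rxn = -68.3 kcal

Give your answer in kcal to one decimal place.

ΔH°rxn = -143.9 kcal

equation 1 × 1/2 (scale by 1/2 for the 1/2 P4O6): (1/2)·(-392.0) = -196.0 kcal
equation 2 × 2 (scale by 2 for the 2 PCl3): (2)·(-76.4) = -152.8 kcal
equation 3 reversed and × 3 (H2O must end up as a reactant; scale by 3 for the 3 H2O): (-3)·(-68.3) = +204.9 kcal
ΔH°rxn = (-196.0) + (-152.8) + (+204.9) = -143.9 kcal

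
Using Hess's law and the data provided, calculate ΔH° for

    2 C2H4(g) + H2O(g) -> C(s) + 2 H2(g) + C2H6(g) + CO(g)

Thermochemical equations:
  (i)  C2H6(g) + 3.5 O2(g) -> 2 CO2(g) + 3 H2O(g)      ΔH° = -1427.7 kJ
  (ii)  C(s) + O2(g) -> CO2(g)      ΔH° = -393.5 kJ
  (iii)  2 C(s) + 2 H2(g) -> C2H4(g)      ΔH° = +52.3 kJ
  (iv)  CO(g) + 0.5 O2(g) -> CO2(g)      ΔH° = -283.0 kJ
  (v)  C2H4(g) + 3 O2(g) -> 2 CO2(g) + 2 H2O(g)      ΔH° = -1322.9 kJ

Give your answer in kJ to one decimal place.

(i) reversed: +1427.7 kJ
(ii) as written: -393.5 kJ
(iii) reversed: -52.3 kJ
(iv) reversed: +283.0 kJ
(v) as written: -1322.9 kJ
ΔH° = (+1427.7) + (-393.5) + (-52.3) + (+283.0) + (-1322.9) = -58.0 kJ

ΔH° = -58.0 kJ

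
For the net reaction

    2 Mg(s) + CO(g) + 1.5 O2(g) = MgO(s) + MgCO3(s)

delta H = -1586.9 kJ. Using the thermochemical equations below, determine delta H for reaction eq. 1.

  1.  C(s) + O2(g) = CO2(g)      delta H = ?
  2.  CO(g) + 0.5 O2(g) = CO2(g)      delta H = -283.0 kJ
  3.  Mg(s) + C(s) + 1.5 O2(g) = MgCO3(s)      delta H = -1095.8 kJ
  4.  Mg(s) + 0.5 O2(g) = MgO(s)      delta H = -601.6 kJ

eq. 1 reversed: contributes −x
eq. 2 as written: -283.0 kJ
eq. 3 as written: -1095.8 kJ
eq. 4 as written: -601.6 kJ
-1586.9 = (-283.0) + (-1095.8) + (-601.6) − x
x = (-1586.9 − (-1980.4)) / (-1) = -393.5 kJ

delta H = -393.5 kJ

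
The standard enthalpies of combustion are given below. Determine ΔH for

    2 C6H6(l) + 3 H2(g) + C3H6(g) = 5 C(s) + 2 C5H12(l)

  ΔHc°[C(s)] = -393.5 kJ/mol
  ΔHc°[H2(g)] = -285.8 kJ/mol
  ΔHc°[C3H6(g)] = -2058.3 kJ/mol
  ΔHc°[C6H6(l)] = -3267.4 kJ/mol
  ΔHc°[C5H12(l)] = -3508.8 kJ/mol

ΔH = -465.4 kJ/mol

Using ΔH = Σ nΔHc°(reactants) − Σ nΔHc°(products):
= [2·(-3267.4) + 3·(-285.8) + 1·(-2058.3)] − [5·(-393.5) + 2·(-3508.8)]
= -465.4 kJ/mol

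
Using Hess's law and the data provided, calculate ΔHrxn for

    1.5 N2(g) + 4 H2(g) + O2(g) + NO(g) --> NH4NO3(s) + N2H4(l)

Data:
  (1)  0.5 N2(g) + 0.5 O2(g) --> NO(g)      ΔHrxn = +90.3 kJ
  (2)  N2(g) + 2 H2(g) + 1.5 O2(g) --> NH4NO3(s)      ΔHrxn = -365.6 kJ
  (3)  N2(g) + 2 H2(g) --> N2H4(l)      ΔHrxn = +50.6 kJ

(1) reversed: -90.3 kJ
(2) as written: -365.6 kJ
(3) as written: +50.6 kJ
ΔHrxn = (-1)·(+90.3) + (1)·(-365.6) + (1)·(+50.6) = -405.3 kJ

ΔHrxn = -405.3 kJ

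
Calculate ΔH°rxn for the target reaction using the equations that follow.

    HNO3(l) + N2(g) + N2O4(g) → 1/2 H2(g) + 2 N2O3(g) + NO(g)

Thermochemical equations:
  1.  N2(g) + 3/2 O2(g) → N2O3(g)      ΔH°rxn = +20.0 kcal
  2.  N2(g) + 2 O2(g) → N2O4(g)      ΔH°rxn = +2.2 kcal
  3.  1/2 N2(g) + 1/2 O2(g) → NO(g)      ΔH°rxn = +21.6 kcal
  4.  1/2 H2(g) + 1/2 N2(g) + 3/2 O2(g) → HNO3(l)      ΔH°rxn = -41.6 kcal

ΔH°rxn = 101.0 kcal

eq. 1 × 2 (×2 to match 2 N2O3(g) in the target): (2)·(+20.0) = +40.0 kcal
eq. 2 reversed (reverse to put N2O4(g) on the reactant side): -2.2 kcal
eq. 3 as written (NO(g) already on the product side): +21.6 kcal
eq. 4 reversed (reverse to put HNO3(l) on the reactant side): +41.6 kcal
ΔH°rxn = (+40.0) + (-2.2) + (+21.6) + (+41.6) = 101.0 kcal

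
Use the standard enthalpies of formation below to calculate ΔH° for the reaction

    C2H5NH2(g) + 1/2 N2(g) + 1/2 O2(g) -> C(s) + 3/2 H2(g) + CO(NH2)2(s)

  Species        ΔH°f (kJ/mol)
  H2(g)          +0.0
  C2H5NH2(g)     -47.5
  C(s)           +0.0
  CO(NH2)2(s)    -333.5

Products: 1·(+0.0) + 3/2·(+0.0) + 1·(-333.5) = -333.5
Reactants: 1·(-47.5) + 1/2·(+0.0) + 1/2·(+0.0) = -47.5
ΔH° = (-333.5) − (-47.5) = -286.0 kJ/mol

ΔH° = -286.0 kJ/mol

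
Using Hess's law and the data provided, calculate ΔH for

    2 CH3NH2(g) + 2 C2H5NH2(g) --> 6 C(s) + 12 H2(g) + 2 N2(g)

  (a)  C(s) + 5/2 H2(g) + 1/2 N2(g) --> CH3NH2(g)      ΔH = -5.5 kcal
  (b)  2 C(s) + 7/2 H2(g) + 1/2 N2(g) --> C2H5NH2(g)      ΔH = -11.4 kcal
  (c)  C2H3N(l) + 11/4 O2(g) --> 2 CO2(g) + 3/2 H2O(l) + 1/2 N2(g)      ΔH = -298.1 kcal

ΔH = 33.8 kcal

(a) reversed and × 2: (-2)·(-5.5) = +11.0 kcal
(b) reversed and × 2: (-2)·(-11.4) = +22.8 kcal
(c): not needed.
By Hess's law, ΔH = (-2)·(-5.5) + (-2)·(-11.4) = 33.8 kcal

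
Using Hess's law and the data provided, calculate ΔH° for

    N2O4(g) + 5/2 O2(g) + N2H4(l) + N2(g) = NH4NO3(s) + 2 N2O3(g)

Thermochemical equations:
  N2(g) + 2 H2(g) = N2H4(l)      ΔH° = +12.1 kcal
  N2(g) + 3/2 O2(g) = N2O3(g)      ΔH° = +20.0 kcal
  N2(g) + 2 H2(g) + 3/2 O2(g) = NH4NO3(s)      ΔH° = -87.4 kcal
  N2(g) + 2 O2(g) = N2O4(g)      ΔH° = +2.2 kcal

ΔH° = -61.7 kcal

equation 1 reversed: -12.1 kcal
equation 2 × 2: (2)·(+20.0) = +40.0 kcal
equation 3 as written: -87.4 kcal
equation 4 reversed: -2.2 kcal
By Hess's law, ΔH° = (-1)·(+12.1) + (2)·(+20.0) + (1)·(-87.4) + (-1)·(+2.2) = -61.7 kcal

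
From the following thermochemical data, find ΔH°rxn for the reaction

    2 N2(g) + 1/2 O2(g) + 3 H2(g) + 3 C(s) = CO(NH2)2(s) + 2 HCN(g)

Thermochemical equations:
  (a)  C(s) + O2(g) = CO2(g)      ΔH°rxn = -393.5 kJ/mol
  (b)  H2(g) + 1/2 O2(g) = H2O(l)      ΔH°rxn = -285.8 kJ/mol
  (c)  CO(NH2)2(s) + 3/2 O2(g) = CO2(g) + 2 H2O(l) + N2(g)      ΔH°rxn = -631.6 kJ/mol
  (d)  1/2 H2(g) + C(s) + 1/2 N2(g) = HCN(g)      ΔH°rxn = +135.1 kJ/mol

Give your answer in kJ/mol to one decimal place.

(a) as written: -393.5 kJ/mol
(b) × 2: (2)·(-285.8) = -571.6 kJ/mol
(c) reversed (reverse to put CO(NH2)2(s) on the product side): +631.6 kJ/mol
(d) × 2 (scale by 2 for the 2 HCN(g)): (2)·(+135.1) = +270.2 kJ/mol
ΔH°rxn = (-393.5) + (-571.6) + (+631.6) + (+270.2) = -63.3 kJ/mol

ΔH°rxn = -63.3 kJ/mol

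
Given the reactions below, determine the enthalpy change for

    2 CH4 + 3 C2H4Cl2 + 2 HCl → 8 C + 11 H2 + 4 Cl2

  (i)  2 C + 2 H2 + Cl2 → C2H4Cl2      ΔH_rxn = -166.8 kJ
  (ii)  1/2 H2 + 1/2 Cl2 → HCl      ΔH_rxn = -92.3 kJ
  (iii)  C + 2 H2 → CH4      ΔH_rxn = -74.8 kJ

ΔH_rxn = 834.6 kJ

(i) reversed and × 3 (reverse to put C2H4Cl2 on the reactant side; scale by 3 for the 3 C2H4Cl2): (-3)·(-166.8) = +500.4 kJ
(ii) reversed and × 2 (HCl must end up as a reactant; ×2 to match 2 HCl in the target): (-2)·(-92.3) = +184.6 kJ
(iii) reversed and × 2 (CH4 must end up as a reactant; scale by 2 for the 2 CH4): (-2)·(-74.8) = +149.6 kJ
Since enthalpy is a state function, ΔH_rxn = (-3)·(-166.8) + (-2)·(-92.3) + (-2)·(-74.8) = 834.6 kJ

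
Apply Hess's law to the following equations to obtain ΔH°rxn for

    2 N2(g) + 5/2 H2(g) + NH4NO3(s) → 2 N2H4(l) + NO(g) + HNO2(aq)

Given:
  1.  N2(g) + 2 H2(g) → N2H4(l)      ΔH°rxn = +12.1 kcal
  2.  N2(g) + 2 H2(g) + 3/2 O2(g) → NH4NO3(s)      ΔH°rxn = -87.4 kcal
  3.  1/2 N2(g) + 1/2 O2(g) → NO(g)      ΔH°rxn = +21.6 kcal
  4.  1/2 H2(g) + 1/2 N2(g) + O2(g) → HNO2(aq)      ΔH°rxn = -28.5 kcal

ΔH°rxn = 104.7 kcal

eq. 1 × 2: (2)·(+12.1) = +24.2 kcal
eq. 2 reversed: +87.4 kcal
eq. 3 as written: +21.6 kcal
eq. 4 as written: -28.5 kcal
ΔH°rxn = (2)·(+12.1) + (-1)·(-87.4) + (1)·(+21.6) + (1)·(-28.5) = 104.7 kcal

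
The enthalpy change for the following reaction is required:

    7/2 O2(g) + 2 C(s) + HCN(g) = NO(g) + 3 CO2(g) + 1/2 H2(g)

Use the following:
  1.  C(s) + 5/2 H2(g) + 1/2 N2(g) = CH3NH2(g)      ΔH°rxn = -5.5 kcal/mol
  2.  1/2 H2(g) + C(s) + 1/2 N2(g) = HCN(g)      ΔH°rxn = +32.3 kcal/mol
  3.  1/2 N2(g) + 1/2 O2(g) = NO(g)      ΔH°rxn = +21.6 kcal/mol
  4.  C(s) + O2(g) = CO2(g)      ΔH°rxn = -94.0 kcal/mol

eq. 1: not needed.
eq. 2 reversed: -32.3 kcal/mol
eq. 3 as written: +21.6 kcal/mol
eq. 4 × 3: (3)·(-94.0) = -282.0 kcal/mol
By Hess's law, ΔH°rxn = (-1)·(+32.3) + (1)·(+21.6) + (3)·(-94.0) = -292.7 kcal/mol

ΔH°rxn = -292.7 kcal/mol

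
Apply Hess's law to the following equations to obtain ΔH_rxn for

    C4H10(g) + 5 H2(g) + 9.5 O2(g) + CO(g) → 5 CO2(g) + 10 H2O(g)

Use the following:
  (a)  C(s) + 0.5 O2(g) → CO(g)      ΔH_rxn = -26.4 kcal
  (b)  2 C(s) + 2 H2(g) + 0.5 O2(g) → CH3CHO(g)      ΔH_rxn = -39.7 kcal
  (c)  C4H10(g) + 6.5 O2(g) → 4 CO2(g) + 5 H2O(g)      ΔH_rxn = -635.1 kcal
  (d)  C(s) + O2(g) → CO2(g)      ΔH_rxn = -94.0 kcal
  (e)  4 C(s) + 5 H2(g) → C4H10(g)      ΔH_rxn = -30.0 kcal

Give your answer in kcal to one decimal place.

(a) reversed (reverse to put CO(g) on the reactant side): +26.4 kcal
(b): not needed (CH3CHO(g) appears nowhere else).
(c) × 2 (scale by 2 for the 10 H2O(g)): (2)·(-635.1) = -1270.2 kcal
(d) reversed and × 3: (-3)·(-94.0) = +282.0 kcal
(e) as written: -30.0 kcal
By Hess's law, ΔH_rxn = (-1)·(-26.4) + (2)·(-635.1) + (-3)·(-94.0) + (1)·(-30.0) = -991.8 kcal

ΔH_rxn = -991.8 kcal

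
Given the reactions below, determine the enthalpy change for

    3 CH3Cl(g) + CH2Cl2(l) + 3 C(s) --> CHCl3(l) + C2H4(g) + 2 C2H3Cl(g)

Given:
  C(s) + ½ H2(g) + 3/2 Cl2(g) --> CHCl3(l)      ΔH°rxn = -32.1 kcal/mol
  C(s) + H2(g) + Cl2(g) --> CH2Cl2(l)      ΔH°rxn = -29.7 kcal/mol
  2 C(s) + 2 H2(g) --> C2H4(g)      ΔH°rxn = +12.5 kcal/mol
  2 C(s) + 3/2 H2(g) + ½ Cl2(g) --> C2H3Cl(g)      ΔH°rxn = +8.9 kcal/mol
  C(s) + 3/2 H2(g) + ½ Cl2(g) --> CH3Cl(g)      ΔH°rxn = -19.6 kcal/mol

ΔH°rxn = 86.7 kcal/mol

equation 1 as written: -32.1 kcal/mol
equation 2 reversed: +29.7 kcal/mol
equation 3 as written: +12.5 kcal/mol
equation 4 × 2: (2)·(+8.9) = +17.8 kcal/mol
equation 5 reversed and × 3: (-3)·(-19.6) = +58.8 kcal/mol
Combining the equations, ΔH°rxn = (-32.1) + (+29.7) + (+12.5) + (+17.8) + (+58.8) = 86.7 kcal/mol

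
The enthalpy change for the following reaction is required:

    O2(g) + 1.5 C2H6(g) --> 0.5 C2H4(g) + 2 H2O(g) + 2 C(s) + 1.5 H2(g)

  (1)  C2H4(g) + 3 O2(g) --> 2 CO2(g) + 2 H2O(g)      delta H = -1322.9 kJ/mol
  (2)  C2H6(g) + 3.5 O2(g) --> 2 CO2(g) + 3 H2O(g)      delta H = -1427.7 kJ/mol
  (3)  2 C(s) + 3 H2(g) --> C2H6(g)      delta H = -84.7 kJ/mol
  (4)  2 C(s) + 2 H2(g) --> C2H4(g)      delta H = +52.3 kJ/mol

(1) reversed and × 2: (-2)·(-1322.9) = +2645.8 kJ/mol
(2) × 2: (2)·(-1427.7) = -2855.4 kJ/mol
(3) × 1/2: (1/2)·(-84.7) = -42.35 kJ/mol
(4) reversed and × 3/2: (-3/2)·(+52.3) = -78.45 kJ/mol
delta H = (-2)·(-1322.9) + (2)·(-1427.7) + (1/2)·(-84.7) + (-3/2)·(+52.3) = -330.4 kJ/mol

delta H = -330.4 kJ/mol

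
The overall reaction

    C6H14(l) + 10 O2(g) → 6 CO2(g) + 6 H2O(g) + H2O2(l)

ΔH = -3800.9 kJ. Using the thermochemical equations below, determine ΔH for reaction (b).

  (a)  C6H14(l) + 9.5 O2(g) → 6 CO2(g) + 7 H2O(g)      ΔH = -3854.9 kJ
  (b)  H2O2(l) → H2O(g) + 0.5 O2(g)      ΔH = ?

(a) as written: -3854.9 kJ
(b) reversed: contributes −x
-3800.9 = (-3854.9) − x
x = (-3800.9 − (-3854.9)) / (-1) = -54.0 kJ

ΔH = -54.0 kJ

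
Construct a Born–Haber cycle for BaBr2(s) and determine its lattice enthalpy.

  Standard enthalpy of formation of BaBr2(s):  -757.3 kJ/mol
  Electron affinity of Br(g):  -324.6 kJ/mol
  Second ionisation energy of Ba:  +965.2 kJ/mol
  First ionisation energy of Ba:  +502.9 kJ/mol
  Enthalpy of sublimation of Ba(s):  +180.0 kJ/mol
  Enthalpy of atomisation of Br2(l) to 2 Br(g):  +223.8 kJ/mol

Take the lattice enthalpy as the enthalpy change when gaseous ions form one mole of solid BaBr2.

ΔHf° = 1·ΔHsub + 1·(ΣIE) + 1·D(Br2) + 2·EA + U
-757.3 = 1·(+180.0) + 1·(+1468.1) + 1·(+223.8) + 2·(-324.6) + U
U = -757.3 − (+1222.7) = -1980.0 kJ/mol

U = -1980.0 kJ/mol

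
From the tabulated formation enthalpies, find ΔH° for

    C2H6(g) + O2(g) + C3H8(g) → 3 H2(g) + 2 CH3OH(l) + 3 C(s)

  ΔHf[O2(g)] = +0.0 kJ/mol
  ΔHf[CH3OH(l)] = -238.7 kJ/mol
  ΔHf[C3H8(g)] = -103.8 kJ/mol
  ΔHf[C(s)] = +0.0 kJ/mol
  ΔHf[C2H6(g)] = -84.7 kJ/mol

ΔH° = -288.9 kJ/mol

Products: 3·(+0.0) + 2·(-238.7) + 3·(+0.0) = -477.4
Reactants: 1·(-84.7) + 1·(+0.0) + 1·(-103.8) = -188.5
ΔH° = (-477.4) − (-188.5) = -288.9 kJ/mol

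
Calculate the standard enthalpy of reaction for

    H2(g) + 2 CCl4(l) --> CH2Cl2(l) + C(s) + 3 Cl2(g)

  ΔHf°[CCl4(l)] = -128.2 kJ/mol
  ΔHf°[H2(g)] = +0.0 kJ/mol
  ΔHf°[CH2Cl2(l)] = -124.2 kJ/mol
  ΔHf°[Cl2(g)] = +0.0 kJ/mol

ΔH°rxn = 132.2 kJ/mol

Products: 1·(-124.2) + 1·(+0.0) + 3·(+0.0) = -124.2
Reactants: 1·(+0.0) + 2·(-128.2) = -256.4
ΔH°rxn = (-124.2) − (-256.4) = 132.2 kJ/mol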